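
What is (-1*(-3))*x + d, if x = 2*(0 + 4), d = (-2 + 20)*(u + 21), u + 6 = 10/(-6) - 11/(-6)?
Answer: 297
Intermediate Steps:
u = -35/6 (u = -6 + (10/(-6) - 11/(-6)) = -6 + (10*(-1/6) - 11*(-1/6)) = -6 + (-5/3 + 11/6) = -6 + 1/6 = -35/6 ≈ -5.8333)
d = 273 (d = (-2 + 20)*(-35/6 + 21) = 18*(91/6) = 273)
x = 8 (x = 2*4 = 8)
(-1*(-3))*x + d = -1*(-3)*8 + 273 = 3*8 + 273 = 24 + 273 = 297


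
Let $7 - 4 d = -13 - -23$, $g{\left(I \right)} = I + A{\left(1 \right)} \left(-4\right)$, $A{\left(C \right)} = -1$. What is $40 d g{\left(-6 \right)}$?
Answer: $60$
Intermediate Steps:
$g{\left(I \right)} = 4 + I$ ($g{\left(I \right)} = I - -4 = I + 4 = 4 + I$)
$d = - \frac{3}{4}$ ($d = \frac{7}{4} - \frac{-13 - -23}{4} = \frac{7}{4} - \frac{-13 + 23}{4} = \frac{7}{4} - \frac{5}{2} = - \frac{3}{4} \approx -0.75$)
$40 d g{\left(-6 \right)} = 40 \left(- \frac{3}{4}\right) \left(4 - 6\right) = \left(-30\right) \left(-2\right) = 60$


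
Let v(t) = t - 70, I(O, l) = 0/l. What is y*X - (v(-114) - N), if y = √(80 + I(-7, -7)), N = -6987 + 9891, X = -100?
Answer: 3088 - 400*√5 ≈ 2193.6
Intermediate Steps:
I(O, l) = 0
v(t) = -70 + t
N = 2904
y = 4*√5 (y = √(80 + 0) = √80 = 4*√5 ≈ 8.9443)
y*X - (v(-114) - N) = (4*√5)*(-100) - ((-70 - 114) - 1*2904) = -400*√5 - (-184 - 2904) = -400*√5 - 1*(-3088) = -400*√5 + 3088 = 3088 - 400*√5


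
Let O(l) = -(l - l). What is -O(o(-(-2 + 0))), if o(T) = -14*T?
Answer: 0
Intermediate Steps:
O(l) = 0 (O(l) = -1*0 = 0)
-O(o(-(-2 + 0))) = -1*0 = 0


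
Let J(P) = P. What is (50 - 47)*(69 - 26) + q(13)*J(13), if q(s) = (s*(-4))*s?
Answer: -8659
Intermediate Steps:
q(s) = -4*s² (q(s) = (-4*s)*s = -4*s²)
(50 - 47)*(69 - 26) + q(13)*J(13) = (50 - 47)*(69 - 26) - 4*13²*13 = 3*43 - 4*169*13 = 129 - 676*13 = 129 - 8788 = -8659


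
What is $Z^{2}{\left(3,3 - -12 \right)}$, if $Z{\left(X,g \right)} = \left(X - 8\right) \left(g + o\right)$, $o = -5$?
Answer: $2500$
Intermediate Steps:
$Z{\left(X,g \right)} = \left(-8 + X\right) \left(-5 + g\right)$ ($Z{\left(X,g \right)} = \left(X - 8\right) \left(g - 5\right) = \left(-8 + X\right) \left(-5 + g\right)$)
$Z^{2}{\left(3,3 - -12 \right)} = \left(40 - 8 \left(3 - -12\right) - 15 + 3 \left(3 - -12\right)\right)^{2} = \left(40 - 8 \left(3 + 12\right) - 15 + 3 \left(3 + 12\right)\right)^{2} = \left(40 - 120 - 15 + 3 \cdot 15\right)^{2} = \left(40 - 120 - 15 + 45\right)^{2} = \left(-50\right)^{2} = 2500$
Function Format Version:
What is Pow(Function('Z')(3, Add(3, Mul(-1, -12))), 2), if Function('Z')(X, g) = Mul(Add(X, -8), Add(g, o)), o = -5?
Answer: 2500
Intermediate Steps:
Function('Z')(X, g) = Mul(Add(-8, X), Add(-5, g)) (Function('Z')(X, g) = Mul(Add(X, -8), Add(g, -5)) = Mul(Add(-8, X), Add(-5, g)))
Pow(Function('Z')(3, Add(3, Mul(-1, -12))), 2) = Pow(Add(40, Mul(-8, Add(3, Mul(-1, -12))), Mul(-5, 3), Mul(3, Add(3, Mul(-1, -12)))), 2) = Pow(Add(40, Mul(-8, Add(3, 12)), -15, Mul(3, Add(3, 12))), 2) = Pow(Add(40, Mul(-8, 15), -15, Mul(3, 15)), 2) = Pow(Add(40, -120, -15, 45), 2) = Pow(-50, 2) = 2500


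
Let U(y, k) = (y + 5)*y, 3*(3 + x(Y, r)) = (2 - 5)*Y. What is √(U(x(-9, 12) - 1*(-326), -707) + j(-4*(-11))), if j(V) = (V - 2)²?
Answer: 4*√7103 ≈ 337.12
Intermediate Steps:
x(Y, r) = -3 - Y (x(Y, r) = -3 + ((2 - 5)*Y)/3 = -3 + (-3*Y)/3 = -3 - Y)
j(V) = (-2 + V)²
U(y, k) = y*(5 + y) (U(y, k) = (5 + y)*y = y*(5 + y))
√(U(x(-9, 12) - 1*(-326), -707) + j(-4*(-11))) = √(((-3 - 1*(-9)) - 1*(-326))*(5 + ((-3 - 1*(-9)) - 1*(-326))) + (-2 - 4*(-11))²) = √(((-3 + 9) + 326)*(5 + ((-3 + 9) + 326)) + (-2 + 44)²) = √((6 + 326)*(5 + (6 + 326)) + 42²) = √(332*(5 + 332) + 1764) = √(332*337 + 1764) = √(111884 + 1764) = √113648 = 4*√7103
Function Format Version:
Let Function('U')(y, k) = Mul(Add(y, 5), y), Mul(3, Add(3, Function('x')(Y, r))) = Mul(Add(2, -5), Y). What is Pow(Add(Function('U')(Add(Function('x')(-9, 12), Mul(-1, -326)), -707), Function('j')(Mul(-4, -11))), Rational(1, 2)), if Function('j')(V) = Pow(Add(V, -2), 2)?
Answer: Mul(4, Pow(7103, Rational(1, 2))) ≈ 337.12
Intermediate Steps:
Function('x')(Y, r) = Add(-3, Mul(-1, Y)) (Function('x')(Y, r) = Add(-3, Mul(Rational(1, 3), Mul(Add(2, -5), Y))) = Add(-3, Mul(Rational(1, 3), Mul(-3, Y))) = Add(-3, Mul(-1, Y)))
Function('j')(V) = Pow(Add(-2, V), 2)
Function('U')(y, k) = Mul(y, Add(5, y)) (Function('U')(y, k) = Mul(Add(5, y), y) = Mul(y, Add(5, y)))
Pow(Add(Function('U')(Add(Function('x')(-9, 12), Mul(-1, -326)), -707), Function('j')(Mul(-4, -11))), Rational(1, 2)) = Pow(Add(Mul(Add(Add(-3, Mul(-1, -9)), Mul(-1, -326)), Add(5, Add(Add(-3, Mul(-1, -9)), Mul(-1, -326)))), Pow(Add(-2, Mul(-4, -11)), 2)), Rational(1, 2)) = Pow(Add(Mul(Add(Add(-3, 9), 326), Add(5, Add(Add(-3, 9), 326))), Pow(Add(-2, 44), 2)), Rational(1, 2)) = Pow(Add(Mul(Add(6, 326), Add(5, Add(6, 326))), Pow(42, 2)), Rational(1, 2)) = Pow(Add(Mul(332, Add(5, 332)), 1764), Rational(1, 2)) = Pow(Add(Mul(332, 337), 1764), Rational(1, 2)) = Pow(Add(111884, 1764), Rational(1, 2)) = Pow(113648, Rational(1, 2)) = Mul(4, Pow(7103, Rational(1, 2)))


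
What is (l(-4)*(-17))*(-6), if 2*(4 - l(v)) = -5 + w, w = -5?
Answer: 918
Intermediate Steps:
l(v) = 9 (l(v) = 4 - (-5 - 5)/2 = 4 - 1/2*(-10) = 4 + 5 = 9)
(l(-4)*(-17))*(-6) = (9*(-17))*(-6) = -153*(-6) = 918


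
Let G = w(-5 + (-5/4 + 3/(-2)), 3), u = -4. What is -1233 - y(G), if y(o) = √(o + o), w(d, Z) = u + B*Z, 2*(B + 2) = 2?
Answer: -1233 - I*√14 ≈ -1233.0 - 3.7417*I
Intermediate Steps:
B = -1 (B = -2 + (½)*2 = -2 + 1 = -1)
w(d, Z) = -4 - Z
G = -7 (G = -4 - 1*3 = -4 - 3 = -7)
y(o) = √2*√o (y(o) = √(2*o) = √2*√o)
-1233 - y(G) = -1233 - √2*√(-7) = -1233 - √2*I*√7 = -1233 - I*√14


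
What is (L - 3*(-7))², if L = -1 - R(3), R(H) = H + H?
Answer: 196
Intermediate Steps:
R(H) = 2*H
L = -7 (L = -1 - 2*3 = -1 - 1*6 = -1 - 6 = -7)
(L - 3*(-7))² = (-7 - 3*(-7))² = (-7 + 21)² = 14² = 196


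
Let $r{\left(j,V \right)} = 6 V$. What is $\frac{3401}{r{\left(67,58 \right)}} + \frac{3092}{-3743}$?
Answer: $\frac{11653927}{1302564} \approx 8.9469$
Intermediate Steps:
$\frac{3401}{r{\left(67,58 \right)}} + \frac{3092}{-3743} = \frac{3401}{6 \cdot 58} + \frac{3092}{-3743} = \frac{3401}{348} + 3092 \left(- \frac{1}{3743}\right) = 3401 \cdot \frac{1}{348} - \frac{3092}{3743} = \frac{3401}{348} - \frac{3092}{3743} = \frac{11653927}{1302564}$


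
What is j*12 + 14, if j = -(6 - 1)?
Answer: -46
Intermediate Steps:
j = -5 (j = -1*5 = -5)
j*12 + 14 = -5*12 + 14 = -60 + 14 = -46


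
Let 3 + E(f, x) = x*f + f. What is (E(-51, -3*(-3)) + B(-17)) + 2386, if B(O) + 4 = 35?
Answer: 1904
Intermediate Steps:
B(O) = 31 (B(O) = -4 + 35 = 31)
E(f, x) = -3 + f + f*x (E(f, x) = -3 + (x*f + f) = -3 + (f*x + f) = -3 + (f + f*x) = -3 + f + f*x)
(E(-51, -3*(-3)) + B(-17)) + 2386 = ((-3 - 51 - (-153)*(-3)) + 31) + 2386 = ((-3 - 51 - 51*9) + 31) + 2386 = ((-3 - 51 - 459) + 31) + 2386 = (-513 + 31) + 2386 = -482 + 2386 = 1904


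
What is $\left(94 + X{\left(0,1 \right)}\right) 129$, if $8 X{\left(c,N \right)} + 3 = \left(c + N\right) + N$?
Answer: $\frac{96879}{8} \approx 12110.0$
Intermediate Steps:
$X{\left(c,N \right)} = - \frac{3}{8} + \frac{N}{4} + \frac{c}{8}$ ($X{\left(c,N \right)} = - \frac{3}{8} + \frac{\left(c + N\right) + N}{8} = - \frac{3}{8} + \frac{\left(N + c\right) + N}{8} = - \frac{3}{8} + \frac{c + 2 N}{8} = - \frac{3}{8} + \left(\frac{N}{4} + \frac{c}{8}\right) = - \frac{3}{8} + \frac{N}{4} + \frac{c}{8}$)
$\left(94 + X{\left(0,1 \right)}\right) 129 = \left(94 + \left(- \frac{3}{8} + \frac{1}{4} \cdot 1 + \frac{1}{8} \cdot 0\right)\right) 129 = \left(94 + \left(- \frac{3}{8} + \frac{1}{4} + 0\right)\right) 129 = \left(94 - \frac{1}{8}\right) 129 = \frac{751}{8} \cdot 129 = \frac{96879}{8}$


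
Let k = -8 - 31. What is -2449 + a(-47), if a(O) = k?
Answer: -2488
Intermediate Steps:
k = -39
a(O) = -39
-2449 + a(-47) = -2449 - 39 = -2488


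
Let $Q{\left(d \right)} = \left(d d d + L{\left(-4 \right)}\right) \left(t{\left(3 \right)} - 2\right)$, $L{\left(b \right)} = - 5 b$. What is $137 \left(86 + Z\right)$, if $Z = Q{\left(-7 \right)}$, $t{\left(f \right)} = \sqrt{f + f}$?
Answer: $100284 - 44251 \sqrt{6} \approx -8108.4$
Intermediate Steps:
$t{\left(f \right)} = \sqrt{2} \sqrt{f}$ ($t{\left(f \right)} = \sqrt{2 f} = \sqrt{2} \sqrt{f}$)
$Q{\left(d \right)} = \left(-2 + \sqrt{6}\right) \left(20 + d^{3}\right)$ ($Q{\left(d \right)} = \left(d d d - -20\right) \left(\sqrt{2} \sqrt{3} - 2\right) = \left(d^{2} d + 20\right) \left(\sqrt{6} - 2\right) = \left(d^{3} + 20\right) \left(-2 + \sqrt{6}\right) = \left(20 + d^{3}\right) \left(-2 + \sqrt{6}\right) = \left(-2 + \sqrt{6}\right) \left(20 + d^{3}\right)$)
$Z = 646 - 323 \sqrt{6}$ ($Z = -40 - 2 \left(-7\right)^{3} + 20 \sqrt{6} + \sqrt{6} \left(-7\right)^{3} = -40 - -686 + 20 \sqrt{6} + \sqrt{6} \left(-343\right) = -40 + 686 + 20 \sqrt{6} - 343 \sqrt{6} = 646 - 323 \sqrt{6} \approx -145.19$)
$137 \left(86 + Z\right) = 137 \left(86 + \left(646 - 323 \sqrt{6}\right)\right) = 137 \left(732 - 323 \sqrt{6}\right) = 100284 - 44251 \sqrt{6}$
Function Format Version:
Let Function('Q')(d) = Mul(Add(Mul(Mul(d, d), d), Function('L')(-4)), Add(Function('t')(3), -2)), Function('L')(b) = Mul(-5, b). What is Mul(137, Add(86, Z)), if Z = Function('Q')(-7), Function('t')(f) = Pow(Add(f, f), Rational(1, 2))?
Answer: Add(100284, Mul(-44251, Pow(6, Rational(1, 2)))) ≈ -8108.4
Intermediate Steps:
Function('t')(f) = Mul(Pow(2, Rational(1, 2)), Pow(f, Rational(1, 2))) (Function('t')(f) = Pow(Mul(2, f), Rational(1, 2)) = Mul(Pow(2, Rational(1, 2)), Pow(f, Rational(1, 2))))
Function('Q')(d) = Mul(Add(-2, Pow(6, Rational(1, 2))), Add(20, Pow(d, 3))) (Function('Q')(d) = Mul(Add(Mul(Mul(d, d), d), Mul(-5, -4)), Add(Mul(Pow(2, Rational(1, 2)), Pow(3, Rational(1, 2))), -2)) = Mul(Add(Mul(Pow(d, 2), d), 20), Add(Pow(6, Rational(1, 2)), -2)) = Mul(Add(Pow(d, 3), 20), Add(-2, Pow(6, Rational(1, 2)))) = Mul(Add(20, Pow(d, 3)), Add(-2, Pow(6, Rational(1, 2)))) = Mul(Add(-2, Pow(6, Rational(1, 2))), Add(20, Pow(d, 3))))
Z = Add(646, Mul(-323, Pow(6, Rational(1, 2)))) (Z = Add(-40, Mul(-2, Pow(-7, 3)), Mul(20, Pow(6, Rational(1, 2))), Mul(Pow(6, Rational(1, 2)), Pow(-7, 3))) = Add(-40, Mul(-2, -343), Mul(20, Pow(6, Rational(1, 2))), Mul(Pow(6, Rational(1, 2)), -343)) = Add(-40, 686, Mul(20, Pow(6, Rational(1, 2))), Mul(-343, Pow(6, Rational(1, 2)))) = Add(646, Mul(-323, Pow(6, Rational(1, 2)))) ≈ -145.19)
Mul(137, Add(86, Z)) = Mul(137, Add(86, Add(646, Mul(-323, Pow(6, Rational(1, 2)))))) = Mul(137, Add(732, Mul(-323, Pow(6, Rational(1, 2))))) = Add(100284, Mul(-44251, Pow(6, Rational(1, 2))))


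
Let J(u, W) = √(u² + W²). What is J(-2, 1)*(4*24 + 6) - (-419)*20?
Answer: 8380 + 102*√5 ≈ 8608.1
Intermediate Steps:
J(u, W) = √(W² + u²)
J(-2, 1)*(4*24 + 6) - (-419)*20 = √(1² + (-2)²)*(4*24 + 6) - (-419)*20 = √(1 + 4)*(96 + 6) - 1*(-8380) = √5*102 + 8380 = 102*√5 + 8380 = 8380 + 102*√5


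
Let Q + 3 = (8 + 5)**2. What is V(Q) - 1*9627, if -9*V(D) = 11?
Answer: -86654/9 ≈ -9628.2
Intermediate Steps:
Q = 166 (Q = -3 + (8 + 5)**2 = -3 + 13**2 = -3 + 169 = 166)
V(D) = -11/9 (V(D) = -1/9*11 = -11/9)
V(Q) - 1*9627 = -11/9 - 1*9627 = -11/9 - 9627 = -86654/9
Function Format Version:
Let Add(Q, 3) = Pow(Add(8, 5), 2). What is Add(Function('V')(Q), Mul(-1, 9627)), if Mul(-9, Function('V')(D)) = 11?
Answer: Rational(-86654, 9) ≈ -9628.2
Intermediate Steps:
Q = 166 (Q = Add(-3, Pow(Add(8, 5), 2)) = Add(-3, Pow(13, 2)) = Add(-3, 169) = 166)
Function('V')(D) = Rational(-11, 9) (Function('V')(D) = Mul(Rational(-1, 9), 11) = Rational(-11, 9))
Add(Function('V')(Q), Mul(-1, 9627)) = Add(Rational(-11, 9), Mul(-1, 9627)) = Add(Rational(-11, 9), -9627) = Rational(-86654, 9)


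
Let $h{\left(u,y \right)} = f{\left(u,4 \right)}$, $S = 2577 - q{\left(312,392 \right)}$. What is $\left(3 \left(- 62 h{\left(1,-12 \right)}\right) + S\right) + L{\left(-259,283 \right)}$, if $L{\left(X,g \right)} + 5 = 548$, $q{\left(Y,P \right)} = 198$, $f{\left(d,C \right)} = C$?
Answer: $2178$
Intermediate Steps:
$L{\left(X,g \right)} = 543$ ($L{\left(X,g \right)} = -5 + 548 = 543$)
$S = 2379$ ($S = 2577 - 198 = 2379$)
$h{\left(u,y \right)} = 4$
$\left(3 \left(- 62 h{\left(1,-12 \right)}\right) + S\right) + L{\left(-259,283 \right)} = \left(3 \left(\left(-62\right) 4\right) + 2379\right) + 543 = \left(3 \left(-248\right) + 2379\right) + 543 = \left(-744 + 2379\right) + 543 = 1635 + 543 = 2178$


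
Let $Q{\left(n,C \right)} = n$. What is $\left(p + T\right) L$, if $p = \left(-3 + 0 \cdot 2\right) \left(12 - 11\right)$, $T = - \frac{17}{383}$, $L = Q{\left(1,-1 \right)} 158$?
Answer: $- \frac{184228}{383} \approx -481.01$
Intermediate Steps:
$L = 158$ ($L = 1 \cdot 158 = 158$)
$T = - \frac{17}{383}$ ($T = \left(-17\right) \frac{1}{383} = - \frac{17}{383} \approx -0.044386$)
$p = -3$ ($p = \left(-3 + 0\right) 1 = \left(-3\right) 1 = -3$)
$\left(p + T\right) L = \left(-3 - \frac{17}{383}\right) 158 = \left(- \frac{1166}{383}\right) 158 = - \frac{184228}{383}$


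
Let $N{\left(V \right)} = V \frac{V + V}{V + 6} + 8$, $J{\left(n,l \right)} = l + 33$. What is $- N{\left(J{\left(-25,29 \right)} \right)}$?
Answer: $- \frac{2058}{17} \approx -121.06$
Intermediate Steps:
$J{\left(n,l \right)} = 33 + l$
$N{\left(V \right)} = 8 + \frac{2 V^{2}}{6 + V}$ ($N{\left(V \right)} = V \frac{2 V}{6 + V} + 8 = \frac{2 V^{2}}{6 + V} + 8 = 8 + \frac{2 V^{2}}{6 + V}$)
$- N{\left(J{\left(-25,29 \right)} \right)} = - \frac{2 \left(24 + \left(33 + 29\right)^{2} + 4 \left(33 + 29\right)\right)}{6 + \left(33 + 29\right)} = - \frac{2 \left(24 + 62^{2} + 4 \cdot 62\right)}{6 + 62} = - \frac{2 \left(24 + 3844 + 248\right)}{68} = - \frac{2 \cdot 4116}{68} = \left(-1\right) \frac{2058}{17} = - \frac{2058}{17}$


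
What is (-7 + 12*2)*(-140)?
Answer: -2380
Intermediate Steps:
(-7 + 12*2)*(-140) = (-7 + 24)*(-140) = 17*(-140) = -2380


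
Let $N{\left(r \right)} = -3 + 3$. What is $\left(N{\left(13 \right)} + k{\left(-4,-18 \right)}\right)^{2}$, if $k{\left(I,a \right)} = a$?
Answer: $324$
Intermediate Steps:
$N{\left(r \right)} = 0$
$\left(N{\left(13 \right)} + k{\left(-4,-18 \right)}\right)^{2} = \left(0 - 18\right)^{2} = \left(-18\right)^{2} = 324$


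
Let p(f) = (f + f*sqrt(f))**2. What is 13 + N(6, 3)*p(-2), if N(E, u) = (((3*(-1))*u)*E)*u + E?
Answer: 637 - 1248*I*sqrt(2) ≈ 637.0 - 1764.9*I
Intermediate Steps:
p(f) = (f + f**(3/2))**2
N(E, u) = E - 3*E*u**2 (N(E, u) = ((-3*u)*E)*u + E = (-3*E*u)*u + E = -3*E*u**2 + E = E - 3*E*u**2)
13 + N(6, 3)*p(-2) = 13 + (6*(1 - 3*3**2))*(-2 + (-2)**(3/2))**2 = 13 + (6*(1 - 3*9))*(-2 - 2*I*sqrt(2))**2 = 13 + (6*(1 - 27))*(-2 - 2*I*sqrt(2))**2 = 13 + (6*(-26))*(-2 - 2*I*sqrt(2))**2 = 13 - 156*(-2 - 2*I*sqrt(2))**2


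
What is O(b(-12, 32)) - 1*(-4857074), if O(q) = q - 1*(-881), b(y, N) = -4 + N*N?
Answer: 4858975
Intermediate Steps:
b(y, N) = -4 + N²
O(q) = 881 + q (O(q) = q + 881 = 881 + q)
O(b(-12, 32)) - 1*(-4857074) = (881 + (-4 + 32²)) - 1*(-4857074) = (881 + (-4 + 1024)) + 4857074 = (881 + 1020) + 4857074 = 1901 + 4857074 = 4858975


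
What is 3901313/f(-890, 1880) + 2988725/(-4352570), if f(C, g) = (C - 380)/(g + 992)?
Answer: -38400537885501/4352570 ≈ -8.8225e+6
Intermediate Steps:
f(C, g) = (-380 + C)/(992 + g)
3901313/f(-890, 1880) + 2988725/(-4352570) = 3901313/(((-380 - 890)/(992 + 1880))) + 2988725/(-4352570) = 3901313/((-1270/2872)) + 2988725*(-1/4352570) = 3901313/(((1/2872)*(-1270))) - 597745/870514 = 3901313/(-635/1436) - 597745/870514 = 3901313*(-1436/635) - 597745/870514 = -44112484/5 - 597745/870514 = -38400537885501/4352570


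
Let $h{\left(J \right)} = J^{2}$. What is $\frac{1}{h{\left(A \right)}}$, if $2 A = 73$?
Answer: $\frac{4}{5329} \approx 0.00075061$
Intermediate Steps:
$A = \frac{73}{2}$ ($A = \frac{1}{2} \cdot 73 = \frac{73}{2} \approx 36.5$)
$\frac{1}{h{\left(A \right)}} = \frac{1}{\left(\frac{73}{2}\right)^{2}} = \frac{1}{\frac{5329}{4}} = \frac{4}{5329}$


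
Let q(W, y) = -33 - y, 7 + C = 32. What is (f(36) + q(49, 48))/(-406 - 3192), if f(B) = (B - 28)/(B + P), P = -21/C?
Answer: 70999/3162642 ≈ 0.022449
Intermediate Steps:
C = 25 (C = -7 + 32 = 25)
P = -21/25 ≈ -0.84000
f(B) = (-28 + B)/(-21/25 + B) (f(B) = (B - 28)/(B - 21/25) = (-28 + B)/(-21/25 + B))
(f(36) + q(49, 48))/(-406 - 3192) = (25*(-28 + 36)/(-21 + 25*36) + (-33 - 1*48))/(-406 - 3192) = (25*8/(-21 + 900) + (-33 - 48))/(-3598) = (25*8/879 - 81)*(-1/3598) = (25*(1/879)*8 - 81)*(-1/3598) = (200/879 - 81)*(-1/3598) = -70999/879*(-1/3598) = 70999/3162642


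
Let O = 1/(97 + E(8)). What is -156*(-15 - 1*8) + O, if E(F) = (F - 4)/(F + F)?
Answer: 1395736/389 ≈ 3588.0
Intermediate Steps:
E(F) = (-4 + F)/(2*F) (E(F) = (-4 + F)/((2*F)) = (-4 + F)*(1/(2*F)) = (-4 + F)/(2*F))
O = 4/389 (O = 1/(97 + (½)*(-4 + 8)/8) = 1/(97 + (½)*(⅛)*4) = 1/(97 + ¼) = 1/(389/4) = 4/389 ≈ 0.010283)
-156*(-15 - 1*8) + O = -156*(-15 - 1*8) + 4/389 = -156*(-15 - 8) + 4/389 = -156*(-23) + 4/389 = 3588 + 4/389 = 1395736/389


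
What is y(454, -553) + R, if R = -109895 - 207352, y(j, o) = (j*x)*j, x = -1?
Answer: -523363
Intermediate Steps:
y(j, o) = -j**2 (y(j, o) = (j*(-1))*j = (-j)*j = -j**2)
R = -317247
y(454, -553) + R = -1*454**2 - 317247 = -1*206116 - 317247 = -206116 - 317247 = -523363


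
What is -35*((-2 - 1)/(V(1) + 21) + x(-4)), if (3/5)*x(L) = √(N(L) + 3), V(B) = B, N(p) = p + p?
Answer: 105/22 - 175*I*√5/3 ≈ 4.7727 - 130.44*I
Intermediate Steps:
N(p) = 2*p
x(L) = 5*√(3 + 2*L)/3 (x(L) = 5*√(2*L + 3)/3 = 5*√(3 + 2*L)/3)
-35*((-2 - 1)/(V(1) + 21) + x(-4)) = -35*((-2 - 1)/(1 + 21) + 5*√(3 + 2*(-4))/3) = -35*(-3/22 + 5*√(3 - 8)/3) = -35*(-3*1/22 + 5*√(-5)/3) = -35*(-3/22 + 5*(I*√5)/3) = -35*(-3/22 + 5*I*√5/3) = 105/22 - 175*I*√5/3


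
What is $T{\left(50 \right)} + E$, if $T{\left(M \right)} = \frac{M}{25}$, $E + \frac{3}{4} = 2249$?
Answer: $\frac{9001}{4} \approx 2250.3$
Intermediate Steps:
$E = \frac{8993}{4}$ ($E = - \frac{3}{4} + 2249 = \frac{8993}{4} \approx 2248.3$)
$T{\left(M \right)} = \frac{M}{25}$ ($T{\left(M \right)} = M \frac{1}{25} = \frac{M}{25}$)
$T{\left(50 \right)} + E = \frac{1}{25} \cdot 50 + \frac{8993}{4} = 2 + \frac{8993}{4} = \frac{9001}{4}$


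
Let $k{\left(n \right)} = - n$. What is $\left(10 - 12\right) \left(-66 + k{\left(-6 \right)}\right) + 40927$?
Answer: $41047$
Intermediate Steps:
$\left(10 - 12\right) \left(-66 + k{\left(-6 \right)}\right) + 40927 = \left(10 - 12\right) \left(-66 - -6\right) + 40927 = - 2 \left(-66 + 6\right) + 40927 = \left(-2\right) \left(-60\right) + 40927 = 120 + 40927 = 41047$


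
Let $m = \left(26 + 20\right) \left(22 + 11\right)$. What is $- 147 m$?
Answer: $-223146$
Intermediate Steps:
$m = 1518$ ($m = 46 \cdot 33 = 1518$)
$- 147 m = \left(-147\right) 1518 = -223146$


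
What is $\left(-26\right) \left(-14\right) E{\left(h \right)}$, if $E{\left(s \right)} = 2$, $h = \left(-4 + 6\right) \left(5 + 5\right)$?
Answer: $728$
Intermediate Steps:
$h = 20$ ($h = 2 \cdot 10 = 20$)
$\left(-26\right) \left(-14\right) E{\left(h \right)} = \left(-26\right) \left(-14\right) 2 = 364 \cdot 2 = 728$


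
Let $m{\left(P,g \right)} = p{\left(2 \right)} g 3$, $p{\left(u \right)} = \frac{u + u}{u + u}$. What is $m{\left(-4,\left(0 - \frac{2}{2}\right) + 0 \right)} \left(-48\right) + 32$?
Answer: $176$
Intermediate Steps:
$p{\left(u \right)} = 1$ ($p{\left(u \right)} = \frac{2 u}{2 u} = 2 u \frac{1}{2 u} = 1$)
$m{\left(P,g \right)} = 3 g$ ($m{\left(P,g \right)} = 1 g 3 = g 3 = 3 g$)
$m{\left(-4,\left(0 - \frac{2}{2}\right) + 0 \right)} \left(-48\right) + 32 = 3 \left(\left(0 - \frac{2}{2}\right) + 0\right) \left(-48\right) + 32 = 3 \left(\left(0 - 2 \cdot \frac{1}{2}\right) + 0\right) \left(-48\right) + 32 = 3 \left(\left(0 - 1\right) + 0\right) \left(-48\right) + 32 = 3 \left(-1 + 0\right) \left(-48\right) + 32 = 3 \left(-1\right) \left(-48\right) + 32 = \left(-3\right) \left(-48\right) + 32 = 144 + 32 = 176$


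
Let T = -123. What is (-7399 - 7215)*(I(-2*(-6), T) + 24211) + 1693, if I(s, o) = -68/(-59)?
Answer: -20876247551/59 ≈ -3.5383e+8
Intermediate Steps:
I(s, o) = 68/59 (I(s, o) = -68*(-1/59) = 68/59)
(-7399 - 7215)*(I(-2*(-6), T) + 24211) + 1693 = (-7399 - 7215)*(68/59 + 24211) + 1693 = -14614*1428517/59 + 1693 = -20876347438/59 + 1693 = -20876247551/59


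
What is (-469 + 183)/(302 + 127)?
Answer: -⅔ ≈ -0.66667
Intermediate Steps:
(-469 + 183)/(302 + 127) = -286/429 = -286*1/429 = -⅔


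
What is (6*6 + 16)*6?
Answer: 312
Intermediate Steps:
(6*6 + 16)*6 = (36 + 16)*6 = 52*6 = 312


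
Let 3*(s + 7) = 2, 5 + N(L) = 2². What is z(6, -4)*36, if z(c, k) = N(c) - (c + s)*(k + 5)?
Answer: -24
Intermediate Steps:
N(L) = -1 (N(L) = -5 + 2² = -5 + 4 = -1)
s = -19/3 (s = -7 + (⅓)*2 = -7 + ⅔ = -19/3 ≈ -6.3333)
z(c, k) = -1 - (5 + k)*(-19/3 + c) (z(c, k) = -1 - (c - 19/3)*(k + 5) = -1 - (-19/3 + c)*(5 + k) = -1 - (5 + k)*(-19/3 + c))
z(6, -4)*36 = (92/3 - 5*6 + (19/3)*(-4) - 1*6*(-4))*36 = (92/3 - 30 - 76/3 + 24)*36 = -⅔*36 = -24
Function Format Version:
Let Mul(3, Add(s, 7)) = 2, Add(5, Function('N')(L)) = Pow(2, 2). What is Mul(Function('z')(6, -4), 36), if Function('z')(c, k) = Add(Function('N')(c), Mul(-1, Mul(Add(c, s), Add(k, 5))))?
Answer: -24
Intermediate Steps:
Function('N')(L) = -1 (Function('N')(L) = Add(-5, Pow(2, 2)) = Add(-5, 4) = -1)
s = Rational(-19, 3) (s = Add(-7, Mul(Rational(1, 3), 2)) = Add(-7, Rational(2, 3)) = Rational(-19, 3) ≈ -6.3333)
Function('z')(c, k) = Add(-1, Mul(-1, Add(5, k), Add(Rational(-19, 3), c))) (Function('z')(c, k) = Add(-1, Mul(-1, Mul(Add(c, Rational(-19, 3)), Add(k, 5)))) = Add(-1, Mul(-1, Mul(Add(Rational(-19, 3), c), Add(5, k)))) = Add(-1, Mul(-1, Mul(Add(5, k), Add(Rational(-19, 3), c)))) = Add(-1, Mul(-1, Add(5, k), Add(Rational(-19, 3), c))))
Mul(Function('z')(6, -4), 36) = Mul(Add(Rational(92, 3), Mul(-5, 6), Mul(Rational(19, 3), -4), Mul(-1, 6, -4)), 36) = Mul(Add(Rational(92, 3), -30, Rational(-76, 3), 24), 36) = Mul(Rational(-2, 3), 36) = -24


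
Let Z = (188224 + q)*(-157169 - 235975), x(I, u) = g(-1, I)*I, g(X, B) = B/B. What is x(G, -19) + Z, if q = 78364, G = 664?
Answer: -104807472008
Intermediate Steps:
g(X, B) = 1
x(I, u) = I (x(I, u) = 1*I = I)
Z = -104807472672 (Z = (188224 + 78364)*(-157169 - 235975) = 266588*(-393144) = -104807472672)
x(G, -19) + Z = 664 - 104807472672 = -104807472008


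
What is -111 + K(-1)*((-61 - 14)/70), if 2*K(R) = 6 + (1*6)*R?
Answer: -111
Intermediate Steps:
K(R) = 3 + 3*R (K(R) = (6 + (1*6)*R)/2 = (6 + 6*R)/2 = 3 + 3*R)
-111 + K(-1)*((-61 - 14)/70) = -111 + (3 + 3*(-1))*((-61 - 14)/70) = -111 + (3 - 3)*(-75*1/70) = -111 + 0*(-15/14) = -111 + 0 = -111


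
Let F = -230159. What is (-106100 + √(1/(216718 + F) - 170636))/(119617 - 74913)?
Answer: -26525/11176 + I*√30827181849357/600866464 ≈ -2.3734 + 0.0092404*I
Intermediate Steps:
(-106100 + √(1/(216718 + F) - 170636))/(119617 - 74913) = (-106100 + √(1/(216718 - 230159) - 170636))/(119617 - 74913) = (-106100 + √(1/(-13441) - 170636))/44704 = (-106100 + √(-1/13441 - 170636))*(1/44704) = (-106100 + √(-2293518477/13441))*(1/44704) = (-106100 + I*√30827181849357/13441)*(1/44704) = -26525/11176 + I*√30827181849357/600866464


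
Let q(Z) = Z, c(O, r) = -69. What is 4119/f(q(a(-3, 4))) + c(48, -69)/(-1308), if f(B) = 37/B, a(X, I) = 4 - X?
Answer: 12572039/16132 ≈ 779.32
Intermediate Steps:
4119/f(q(a(-3, 4))) + c(48, -69)/(-1308) = 4119/((37/(4 - 1*(-3)))) - 69/(-1308) = 4119/((37/(4 + 3))) - 69*(-1/1308) = 4119/((37/7)) + 23/436 = 4119/((37*(⅐))) + 23/436 = 4119/(37/7) + 23/436 = 4119*(7/37) + 23/436 = 28833/37 + 23/436 = 12572039/16132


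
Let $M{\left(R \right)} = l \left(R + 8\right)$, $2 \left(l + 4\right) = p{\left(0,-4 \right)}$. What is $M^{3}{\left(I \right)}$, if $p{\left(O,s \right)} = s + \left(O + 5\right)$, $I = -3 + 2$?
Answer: $- \frac{117649}{8} \approx -14706.0$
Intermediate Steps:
$I = -1$
$p{\left(O,s \right)} = 5 + O + s$ ($p{\left(O,s \right)} = s + \left(5 + O\right) = 5 + O + s$)
$l = - \frac{7}{2}$ ($l = -4 + \frac{5 + 0 - 4}{2} = -4 + \frac{1}{2} \cdot 1 = -4 + \frac{1}{2} = - \frac{7}{2} \approx -3.5$)
$M{\left(R \right)} = -28 - \frac{7 R}{2}$ ($M{\left(R \right)} = - \frac{7 \left(R + 8\right)}{2} = - \frac{7 \left(8 + R\right)}{2} = -28 - \frac{7 R}{2}$)
$M^{3}{\left(I \right)} = \left(-28 - - \frac{7}{2}\right)^{3} = \left(-28 + \frac{7}{2}\right)^{3} = \left(- \frac{49}{2}\right)^{3} = - \frac{117649}{8}$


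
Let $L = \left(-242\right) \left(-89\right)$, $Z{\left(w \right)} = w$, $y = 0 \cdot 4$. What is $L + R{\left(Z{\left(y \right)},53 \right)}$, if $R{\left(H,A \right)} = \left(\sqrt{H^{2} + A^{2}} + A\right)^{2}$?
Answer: $32774$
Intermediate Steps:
$y = 0$
$L = 21538$
$R{\left(H,A \right)} = \left(A + \sqrt{A^{2} + H^{2}}\right)^{2}$ ($R{\left(H,A \right)} = \left(\sqrt{A^{2} + H^{2}} + A\right)^{2} = \left(A + \sqrt{A^{2} + H^{2}}\right)^{2}$)
$L + R{\left(Z{\left(y \right)},53 \right)} = 21538 + \left(53 + \sqrt{53^{2} + 0^{2}}\right)^{2} = 21538 + \left(53 + \sqrt{2809 + 0}\right)^{2} = 21538 + \left(53 + \sqrt{2809}\right)^{2} = 21538 + \left(53 + 53\right)^{2} = 21538 + 106^{2} = 21538 + 11236 = 32774$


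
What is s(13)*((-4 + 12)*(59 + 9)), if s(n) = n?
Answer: 7072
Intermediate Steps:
s(13)*((-4 + 12)*(59 + 9)) = 13*((-4 + 12)*(59 + 9)) = 13*(8*68) = 13*544 = 7072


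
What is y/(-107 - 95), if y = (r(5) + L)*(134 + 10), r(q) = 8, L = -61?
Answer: 3816/101 ≈ 37.782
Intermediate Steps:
y = -7632 (y = (8 - 61)*(134 + 10) = -53*144 = -7632)
y/(-107 - 95) = -7632/(-107 - 95) = -7632/(-202) = -1/202*(-7632) = 3816/101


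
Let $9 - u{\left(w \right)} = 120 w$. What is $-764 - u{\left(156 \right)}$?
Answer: $17947$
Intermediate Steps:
$u{\left(w \right)} = 9 - 120 w$
$-764 - u{\left(156 \right)} = -764 - \left(9 - 18720\right) = -764 - -18711 = -764 + 18711 = 17947$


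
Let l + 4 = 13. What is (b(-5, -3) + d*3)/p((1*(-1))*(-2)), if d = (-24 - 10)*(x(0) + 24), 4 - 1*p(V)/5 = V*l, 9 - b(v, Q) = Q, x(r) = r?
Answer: 174/5 ≈ 34.800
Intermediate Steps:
l = 9 (l = -4 + 13 = 9)
b(v, Q) = 9 - Q
p(V) = 20 - 45*V (p(V) = 20 - 5*V*9 = 20 - 45*V)
d = -816 (d = (-24 - 10)*(0 + 24) = -34*24 = -816)
(b(-5, -3) + d*3)/p((1*(-1))*(-2)) = ((9 - 1*(-3)) - 816*3)/(20 - 45*1*(-1)*(-2)) = ((9 + 3) - 2448)/(20 - (-45)*(-2)) = (12 - 2448)/(20 - 45*2) = -2436/(20 - 90) = -2436/(-70) = -2436*(-1/70) = 174/5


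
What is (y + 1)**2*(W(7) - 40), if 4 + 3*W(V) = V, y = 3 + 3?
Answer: -1911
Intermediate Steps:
y = 6
W(V) = -4/3 + V/3
(y + 1)**2*(W(7) - 40) = (6 + 1)**2*((-4/3 + (1/3)*7) - 40) = 7**2*((-4/3 + 7/3) - 40) = 49*(1 - 40) = 49*(-39) = -1911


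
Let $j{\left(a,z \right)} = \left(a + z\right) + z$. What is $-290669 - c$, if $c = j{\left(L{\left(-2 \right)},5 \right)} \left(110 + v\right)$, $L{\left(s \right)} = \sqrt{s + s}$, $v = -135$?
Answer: $-290419 + 50 i \approx -2.9042 \cdot 10^{5} + 50.0 i$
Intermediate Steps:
$L{\left(s \right)} = \sqrt{2} \sqrt{s}$ ($L{\left(s \right)} = \sqrt{2 s} = \sqrt{2} \sqrt{s}$)
$j{\left(a,z \right)} = a + 2 z$
$c = -250 - 50 i$ ($c = \left(\sqrt{2} \sqrt{-2} + 2 \cdot 5\right) \left(110 - 135\right) = \left(\sqrt{2} i \sqrt{2} + 10\right) \left(-25\right) = \left(2 i + 10\right) \left(-25\right) = \left(10 + 2 i\right) \left(-25\right) = -250 - 50 i \approx -250.0 - 50.0 i$)
$-290669 - c = -290669 - \left(-250 - 50 i\right) = -290669 + \left(250 + 50 i\right) = -290419 + 50 i$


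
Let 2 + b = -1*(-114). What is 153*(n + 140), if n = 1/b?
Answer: 2399193/112 ≈ 21421.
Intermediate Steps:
b = 112 (b = -2 - 1*(-114) = -2 + 114 = 112)
n = 1/112 ≈ 0.0089286
153*(n + 140) = 153*(1/112 + 140) = 153*(15681/112) = 2399193/112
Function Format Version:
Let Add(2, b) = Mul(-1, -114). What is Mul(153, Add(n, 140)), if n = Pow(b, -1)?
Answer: Rational(2399193, 112) ≈ 21421.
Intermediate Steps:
b = 112 (b = Add(-2, Mul(-1, -114)) = Add(-2, 114) = 112)
n = Rational(1, 112) (n = Pow(112, -1) = Rational(1, 112) ≈ 0.0089286)
Mul(153, Add(n, 140)) = Mul(153, Add(Rational(1, 112), 140)) = Mul(153, Rational(15681, 112)) = Rational(2399193, 112)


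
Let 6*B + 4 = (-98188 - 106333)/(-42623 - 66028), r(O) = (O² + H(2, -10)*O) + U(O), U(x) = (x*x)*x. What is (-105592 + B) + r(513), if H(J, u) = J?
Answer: 88114417925717/651906 ≈ 1.3516e+8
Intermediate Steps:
U(x) = x³ (U(x) = x²*x = x³)
r(O) = O² + O³ + 2*O (r(O) = (O² + 2*O) + O³ = O² + O³ + 2*O)
B = -230083/651906 (B = -⅔ + ((-98188 - 106333)/(-42623 - 66028))/6 = -⅔ + (-204521/(-108651))/6 = -⅔ + (-204521*(-1/108651))/6 = -⅔ + (⅙)*(204521/108651) = -⅔ + 204521/651906 = -230083/651906 ≈ -0.35294)
(-105592 + B) + r(513) = (-105592 - 230083/651906) + 513*(2 + 513 + 513²) = -68836288435/651906 + 513*(2 + 513 + 263169) = -68836288435/651906 + 513*263684 = -68836288435/651906 + 135269892 = 88114417925717/651906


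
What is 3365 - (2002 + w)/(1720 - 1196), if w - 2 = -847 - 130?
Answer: 1762233/524 ≈ 3363.0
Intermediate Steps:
w = -975 (w = 2 + (-847 - 130) = 2 - 977 = -975)
3365 - (2002 + w)/(1720 - 1196) = 3365 - (2002 - 975)/(1720 - 1196) = 3365 - 1027/524 = 1762233/524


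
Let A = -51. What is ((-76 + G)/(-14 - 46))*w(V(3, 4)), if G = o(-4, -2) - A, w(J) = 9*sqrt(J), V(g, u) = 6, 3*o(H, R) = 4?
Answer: 71*sqrt(6)/20 ≈ 8.6957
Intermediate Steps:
o(H, R) = 4/3 (o(H, R) = (1/3)*4 = 4/3)
G = 157/3 (G = 4/3 - 1*(-51) = 4/3 + 51 = 157/3 ≈ 52.333)
((-76 + G)/(-14 - 46))*w(V(3, 4)) = ((-76 + 157/3)/(-14 - 46))*(9*sqrt(6)) = (-71/3/(-60))*(9*sqrt(6)) = (-71/3*(-1/60))*(9*sqrt(6)) = 71*(9*sqrt(6))/180 = 71*sqrt(6)/20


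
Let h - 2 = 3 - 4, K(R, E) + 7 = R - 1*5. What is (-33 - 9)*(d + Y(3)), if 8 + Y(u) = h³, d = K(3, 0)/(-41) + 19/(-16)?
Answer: 109767/328 ≈ 334.66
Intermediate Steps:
K(R, E) = -12 + R (K(R, E) = -7 + (R - 1*5) = -7 + (R - 5) = -7 + (-5 + R) = -12 + R)
h = 1 (h = 2 + (3 - 4) = 2 - 1 = 1)
d = -635/656 (d = (-12 + 3)/(-41) + 19/(-16) = -9*(-1/41) + 19*(-1/16) = 9/41 - 19/16 = -635/656 ≈ -0.96799)
Y(u) = -7 (Y(u) = -8 + 1³ = -8 + 1 = -7)
(-33 - 9)*(d + Y(3)) = (-33 - 9)*(-635/656 - 7) = -42*(-5227/656) = 109767/328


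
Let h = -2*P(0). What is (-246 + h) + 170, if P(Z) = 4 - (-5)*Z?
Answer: -84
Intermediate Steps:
P(Z) = 4 + 5*Z
h = -8 (h = -2*(4 + 5*0) = -2*(4 + 0) = -2*4 = -8)
(-246 + h) + 170 = (-246 - 8) + 170 = -254 + 170 = -84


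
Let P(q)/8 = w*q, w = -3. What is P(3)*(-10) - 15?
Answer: 705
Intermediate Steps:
P(q) = -24*q (P(q) = 8*(-3*q) = -24*q)
P(3)*(-10) - 15 = -24*3*(-10) - 15 = -72*(-10) - 15 = 720 - 15 = 705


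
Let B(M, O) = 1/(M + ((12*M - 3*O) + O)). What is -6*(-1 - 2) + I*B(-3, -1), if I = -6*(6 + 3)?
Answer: 720/37 ≈ 19.459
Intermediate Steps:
B(M, O) = 1/(-2*O + 13*M) (B(M, O) = 1/(M + ((-3*O + 12*M) + O)) = 1/(M + (-2*O + 12*M)) = 1/(-2*O + 13*M))
I = -54 (I = -6*9 = -54)
-6*(-1 - 2) + I*B(-3, -1) = -6*(-1 - 2) - 54/(-2*(-1) + 13*(-3)) = -6*(-3) - 54/(2 - 39) = 18 - 54/(-37) = 18 - 54*(-1/37) = 18 + 54/37 = 720/37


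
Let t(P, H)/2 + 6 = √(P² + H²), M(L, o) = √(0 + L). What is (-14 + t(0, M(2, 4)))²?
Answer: 684 - 104*√2 ≈ 536.92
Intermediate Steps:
M(L, o) = √L
t(P, H) = -12 + 2*√(H² + P²) (t(P, H) = -12 + 2*√(P² + H²) = -12 + 2*√(H² + P²))
(-14 + t(0, M(2, 4)))² = (-14 + (-12 + 2*√((√2)² + 0²)))² = (-14 + (-12 + 2*√(2 + 0)))² = (-14 + (-12 + 2*√2))² = (-26 + 2*√2)²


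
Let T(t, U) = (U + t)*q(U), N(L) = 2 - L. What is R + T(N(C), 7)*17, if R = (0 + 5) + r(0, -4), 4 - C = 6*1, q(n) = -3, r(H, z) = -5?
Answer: -561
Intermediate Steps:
C = -2 (C = 4 - 6 = -2)
R = 0 (R = (0 + 5) - 5 = 5 - 5 = 0)
T(t, U) = -3*U - 3*t (T(t, U) = (U + t)*(-3) = -3*U - 3*t)
R + T(N(C), 7)*17 = 0 + (-3*7 - 3*(2 - 1*(-2)))*17 = 0 + (-21 - 3*(2 + 2))*17 = 0 + (-21 - 3*4)*17 = 0 + (-21 - 12)*17 = 0 - 33*17 = 0 - 561 = -561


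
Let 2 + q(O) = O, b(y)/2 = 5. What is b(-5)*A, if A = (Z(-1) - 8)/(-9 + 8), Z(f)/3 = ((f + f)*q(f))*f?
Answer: 260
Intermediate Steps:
b(y) = 10 (b(y) = 2*5 = 10)
q(O) = -2 + O
Z(f) = 6*f²*(-2 + f) (Z(f) = 3*(((f + f)*(-2 + f))*f) = 3*(((2*f)*(-2 + f))*f) = 3*((2*f*(-2 + f))*f) = 3*(2*f²*(-2 + f)) = 6*f²*(-2 + f))
A = 26 (A = (6*(-1)²*(-2 - 1) - 8)/(-9 + 8) = (6*1*(-3) - 8)/(-1) = (-18 - 8)*(-1) = -26*(-1) = 26)
b(-5)*A = 10*26 = 260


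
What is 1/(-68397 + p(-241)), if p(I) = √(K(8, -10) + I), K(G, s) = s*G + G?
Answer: -68397/4678149922 - I*√313/4678149922 ≈ -1.4621e-5 - 3.7818e-9*I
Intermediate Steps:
K(G, s) = G + G*s (K(G, s) = G*s + G = G + G*s)
p(I) = √(-72 + I) (p(I) = √(8*(1 - 10) + I) = √(8*(-9) + I) = √(-72 + I))
1/(-68397 + p(-241)) = 1/(-68397 + √(-72 - 241)) = 1/(-68397 + √(-313)) = 1/(-68397 + I*√313)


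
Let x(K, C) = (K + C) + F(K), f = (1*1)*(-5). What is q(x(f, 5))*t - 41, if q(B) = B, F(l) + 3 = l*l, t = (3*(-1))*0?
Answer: -41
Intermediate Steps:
t = 0 (t = -3*0 = 0)
f = -5 (f = 1*(-5) = -5)
F(l) = -3 + l**2 (F(l) = -3 + l*l = -3 + l**2)
x(K, C) = -3 + C + K + K**2 (x(K, C) = (K + C) + (-3 + K**2) = (C + K) + (-3 + K**2) = -3 + C + K + K**2)
q(x(f, 5))*t - 41 = (-3 + 5 - 5 + (-5)**2)*0 - 41 = (-3 + 5 - 5 + 25)*0 - 41 = 22*0 - 41 = 0 - 41 = -41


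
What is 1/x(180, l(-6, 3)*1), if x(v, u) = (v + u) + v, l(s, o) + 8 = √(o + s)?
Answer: 352/123907 - I*√3/123907 ≈ 0.0028408 - 1.3979e-5*I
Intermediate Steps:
l(s, o) = -8 + √(o + s)
x(v, u) = u + 2*v (x(v, u) = (u + v) + v = u + 2*v)
1/x(180, l(-6, 3)*1) = 1/((-8 + √(3 - 6))*1 + 2*180) = 1/((-8 + √(-3))*1 + 360) = 1/((-8 + I*√3)*1 + 360) = 1/((-8 + I*√3) + 360) = 1/(352 + I*√3)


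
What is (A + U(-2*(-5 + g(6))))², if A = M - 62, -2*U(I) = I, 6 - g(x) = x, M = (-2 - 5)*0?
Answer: 4489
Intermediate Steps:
M = 0 (M = -7*0 = 0)
g(x) = 6 - x
U(I) = -I/2
A = -62 (A = 0 - 62 = -62)
(A + U(-2*(-5 + g(6))))² = (-62 - (-1)*(-5 + (6 - 1*6)))² = (-62 - (-1)*(-5 + (6 - 6)))² = (-62 - (-1)*(-5 + 0))² = (-62 - (-1)*(-5))² = (-62 - ½*10)² = (-62 - 5)² = (-67)² = 4489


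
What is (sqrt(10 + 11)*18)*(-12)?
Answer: -216*sqrt(21) ≈ -989.84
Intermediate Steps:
(sqrt(10 + 11)*18)*(-12) = (sqrt(21)*18)*(-12) = (18*sqrt(21))*(-12) = -216*sqrt(21)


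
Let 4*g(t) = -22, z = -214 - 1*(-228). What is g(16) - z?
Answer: -39/2 ≈ -19.500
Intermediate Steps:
z = 14 (z = -214 + 228 = 14)
g(t) = -11/2 (g(t) = (1/4)*(-22) = -11/2)
g(16) - z = -11/2 - 1*14 = -11/2 - 14 = -39/2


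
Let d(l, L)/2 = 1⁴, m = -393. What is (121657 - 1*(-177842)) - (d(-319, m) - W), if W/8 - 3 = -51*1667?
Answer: -380615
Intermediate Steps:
d(l, L) = 2 (d(l, L) = 2*1⁴ = 2*1 = 2)
W = -680112 (W = 24 + 8*(-51*1667) = 24 + 8*(-85017) = 24 - 680136 = -680112)
(121657 - 1*(-177842)) - (d(-319, m) - W) = (121657 - 1*(-177842)) - (2 - 1*(-680112)) = (121657 + 177842) - (2 + 680112) = 299499 - 1*680114 = 299499 - 680114 = -380615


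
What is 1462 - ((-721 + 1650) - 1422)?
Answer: 1955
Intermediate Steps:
1462 - ((-721 + 1650) - 1422) = 1462 - (929 - 1422) = 1462 - 1*(-493) = 1462 + 493 = 1955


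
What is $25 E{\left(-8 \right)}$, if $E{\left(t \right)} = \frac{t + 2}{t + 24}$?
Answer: $- \frac{75}{8} \approx -9.375$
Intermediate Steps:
$E{\left(t \right)} = \frac{2 + t}{24 + t}$
$25 E{\left(-8 \right)} = 25 \frac{2 - 8}{24 - 8} = 25 \cdot \frac{1}{16} \left(-6\right) = 25 \left(- \frac{3}{8}\right) = - \frac{75}{8}$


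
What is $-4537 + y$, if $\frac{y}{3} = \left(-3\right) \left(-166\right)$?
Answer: $-3043$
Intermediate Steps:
$y = 1494$ ($y = 3 \left(\left(-3\right) \left(-166\right)\right) = 3 \cdot 498 = 1494$)
$-4537 + y = -4537 + 1494 = -3043$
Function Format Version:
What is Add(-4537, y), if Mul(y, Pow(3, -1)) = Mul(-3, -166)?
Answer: -3043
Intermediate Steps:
y = 1494 (y = Mul(3, Mul(-3, -166)) = Mul(3, 498) = 1494)
Add(-4537, y) = Add(-4537, 1494) = -3043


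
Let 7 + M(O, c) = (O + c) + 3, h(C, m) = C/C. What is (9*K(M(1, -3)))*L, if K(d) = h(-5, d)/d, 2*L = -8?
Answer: 6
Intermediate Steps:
h(C, m) = 1
L = -4 (L = (½)*(-8) = -4)
M(O, c) = -4 + O + c (M(O, c) = -7 + ((O + c) + 3) = -7 + (3 + O + c) = -4 + O + c)
K(d) = 1/d
(9*K(M(1, -3)))*L = (9/(-4 + 1 - 3))*(-4) = (9/(-6))*(-4) = (9*(-⅙))*(-4) = -3/2*(-4) = 6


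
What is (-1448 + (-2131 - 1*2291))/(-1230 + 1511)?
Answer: -5870/281 ≈ -20.890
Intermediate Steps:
(-1448 + (-2131 - 1*2291))/(-1230 + 1511) = (-1448 + (-2131 - 2291))/281 = (-1448 - 4422)*(1/281) = -5870*1/281 = -5870/281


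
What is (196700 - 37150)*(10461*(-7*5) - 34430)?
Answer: -63910145750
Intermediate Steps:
(196700 - 37150)*(10461*(-7*5) - 34430) = 159550*(10461*(-35) - 34430) = 159550*(-366135 - 34430) = 159550*(-400565) = -63910145750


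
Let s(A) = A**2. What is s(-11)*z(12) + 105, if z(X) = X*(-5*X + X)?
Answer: -69591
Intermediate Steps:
z(X) = -4*X**2 (z(X) = X*(-4*X) = -4*X**2)
s(-11)*z(12) + 105 = (-11)**2*(-4*12**2) + 105 = 121*(-4*144) + 105 = 121*(-576) + 105 = -69696 + 105 = -69591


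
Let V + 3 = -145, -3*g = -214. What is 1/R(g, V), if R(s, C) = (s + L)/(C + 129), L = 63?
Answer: -57/403 ≈ -0.14144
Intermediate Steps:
g = 214/3 (g = -⅓*(-214) = 214/3 ≈ 71.333)
V = -148 (V = -3 - 145 = -148)
R(s, C) = (63 + s)/(129 + C) (R(s, C) = (s + 63)/(C + 129) = (63 + s)/(129 + C))
1/R(g, V) = 1/((63 + 214/3)/(129 - 148)) = 1/((403/3)/(-19)) = 1/(-1/19*403/3) = 1/(-403/57) = -57/403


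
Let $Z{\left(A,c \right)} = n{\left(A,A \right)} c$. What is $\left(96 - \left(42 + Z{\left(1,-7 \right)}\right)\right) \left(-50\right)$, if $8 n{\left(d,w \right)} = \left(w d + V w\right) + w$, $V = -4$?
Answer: $- \frac{5225}{2} \approx -2612.5$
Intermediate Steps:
$n{\left(d,w \right)} = - \frac{3 w}{8} + \frac{d w}{8}$ ($n{\left(d,w \right)} = \frac{\left(w d - 4 w\right) + w}{8} = \frac{\left(d w - 4 w\right) + w}{8} = \frac{\left(- 4 w + d w\right) + w}{8} = \frac{- 3 w + d w}{8} = - \frac{3 w}{8} + \frac{d w}{8}$)
$Z{\left(A,c \right)} = \frac{A c \left(-3 + A\right)}{8}$ ($Z{\left(A,c \right)} = \frac{A \left(-3 + A\right)}{8} c = \frac{A c \left(-3 + A\right)}{8}$)
$\left(96 - \left(42 + Z{\left(1,-7 \right)}\right)\right) \left(-50\right) = \left(96 - \left(42 + \frac{1}{8} \cdot 1 \left(-7\right) \left(-3 + 1\right)\right)\right) \left(-50\right) = \left(96 - \left(42 + \frac{1}{8} \cdot 1 \left(-7\right) \left(-2\right)\right)\right) \left(-50\right) = \left(96 - \frac{175}{4}\right) \left(-50\right) = \frac{209}{4} \left(-50\right) = - \frac{5225}{2}$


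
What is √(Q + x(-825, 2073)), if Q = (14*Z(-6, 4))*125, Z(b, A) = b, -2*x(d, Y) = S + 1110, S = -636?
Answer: 3*I*√1193 ≈ 103.62*I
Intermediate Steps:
x(d, Y) = -237 (x(d, Y) = -(-636 + 1110)/2 = -½*474 = -237)
Q = -10500 (Q = (14*(-6))*125 = -84*125 = -10500)
√(Q + x(-825, 2073)) = √(-10500 - 237) = √(-10737) = 3*I*√1193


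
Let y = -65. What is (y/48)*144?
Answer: -195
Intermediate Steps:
(y/48)*144 = -65/48*144 = -195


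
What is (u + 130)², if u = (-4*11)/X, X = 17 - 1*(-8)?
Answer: 10278436/625 ≈ 16446.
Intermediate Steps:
X = 25 (X = 17 + 8 = 25)
u = -44/25 (u = -4*11/25 = -44*1/25 = -44/25 ≈ -1.7600)
(u + 130)² = (-44/25 + 130)² = (3206/25)² = 10278436/625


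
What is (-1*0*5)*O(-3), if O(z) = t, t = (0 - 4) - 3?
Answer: 0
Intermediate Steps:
t = -7 (t = -4 - 3 = -7)
O(z) = -7
(-1*0*5)*O(-3) = (-1*0*5)*(-7) = (0*5)*(-7) = 0*(-7) = 0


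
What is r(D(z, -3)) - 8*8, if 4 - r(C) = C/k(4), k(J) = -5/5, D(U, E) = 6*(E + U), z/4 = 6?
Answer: 66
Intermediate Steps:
z = 24 (z = 4*6 = 24)
D(U, E) = 6*E + 6*U
k(J) = -1 (k(J) = -5*⅕ = -1)
r(C) = 4 + C (r(C) = 4 - C/(-1) = 4 - C*(-1) = 4 - (-1)*C = 4 + C)
r(D(z, -3)) - 8*8 = (4 + (6*(-3) + 6*24)) - 8*8 = (4 + (-18 + 144)) - 64 = (4 + 126) - 64 = 130 - 64 = 66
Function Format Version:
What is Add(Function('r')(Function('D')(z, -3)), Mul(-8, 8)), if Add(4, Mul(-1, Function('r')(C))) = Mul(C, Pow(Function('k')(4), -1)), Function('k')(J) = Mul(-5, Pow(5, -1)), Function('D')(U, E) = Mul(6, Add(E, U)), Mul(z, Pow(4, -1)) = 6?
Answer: 66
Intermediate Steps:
z = 24 (z = Mul(4, 6) = 24)
Function('D')(U, E) = Add(Mul(6, E), Mul(6, U))
Function('k')(J) = -1 (Function('k')(J) = Mul(-5, Rational(1, 5)) = -1)
Function('r')(C) = Add(4, C) (Function('r')(C) = Add(4, Mul(-1, Mul(C, Pow(-1, -1)))) = Add(4, Mul(-1, Mul(C, -1))) = Add(4, Mul(-1, Mul(-1, C))) = Add(4, C))
Add(Function('r')(Function('D')(z, -3)), Mul(-8, 8)) = Add(Add(4, Add(Mul(6, -3), Mul(6, 24))), Mul(-8, 8)) = Add(Add(4, Add(-18, 144)), -64) = Add(Add(4, 126), -64) = Add(130, -64) = 66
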